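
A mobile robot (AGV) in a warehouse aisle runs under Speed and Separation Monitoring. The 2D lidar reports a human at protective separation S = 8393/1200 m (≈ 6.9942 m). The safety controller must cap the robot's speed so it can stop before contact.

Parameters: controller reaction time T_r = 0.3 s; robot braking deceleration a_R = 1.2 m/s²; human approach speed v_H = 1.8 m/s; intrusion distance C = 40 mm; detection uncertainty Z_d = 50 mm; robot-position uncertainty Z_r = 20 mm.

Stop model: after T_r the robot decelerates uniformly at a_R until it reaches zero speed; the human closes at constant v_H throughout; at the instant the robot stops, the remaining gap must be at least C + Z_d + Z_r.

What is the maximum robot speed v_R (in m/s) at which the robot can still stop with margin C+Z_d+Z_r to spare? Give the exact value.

at the boundary: (5/12)·v² + (9/5)·v + (-7613/1200) = 0
  disc = (9/5)² − 4·(5/12)·(-7613/1200) = 49729/3600 ; √disc = 223/60
  v_R = (−(9/5) + 223/60) / (2·(5/12)) = 23/10 m/s
check:
stop time T_s = (23/10)/(6/5) = 1.9167 s
robot covers v_R·T_r = 2.3000·0.3000 = 0.6900 m before braking
robot under decel: 2.3000²/(2·1.2000) = 2.2042 m
human over T_r+T_s: 1.8000·(0.3000+1.9167) = 3.9900 m
residual clearance needed = 0.0400+0.0500+0.0200 = 0.1100 m
sum ≈ 0.6900+2.2042+3.9900+0.1100 ≈ 6.9942 m = S ✓

v_R_max = 23/10 m/s = 2.3000 m/s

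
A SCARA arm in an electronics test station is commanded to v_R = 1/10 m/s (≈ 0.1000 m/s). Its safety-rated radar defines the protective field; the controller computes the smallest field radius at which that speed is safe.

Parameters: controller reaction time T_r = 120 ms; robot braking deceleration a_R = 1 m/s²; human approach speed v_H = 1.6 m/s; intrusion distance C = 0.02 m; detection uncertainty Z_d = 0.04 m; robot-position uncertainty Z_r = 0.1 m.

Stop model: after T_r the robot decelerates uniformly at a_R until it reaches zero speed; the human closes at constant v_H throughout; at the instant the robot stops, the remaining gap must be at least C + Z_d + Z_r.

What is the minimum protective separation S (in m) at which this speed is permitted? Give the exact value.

S_min = 529/1000 m = 0.5290 m

stop time T_s = (1/10)/1 = 0.1000 s
robot in T_r: 0.1000·0.1200 = 0.0120 m
robot covers 0.1000·0.1000 − ½·1.0000·0.1000² = 0.0050 m while stopping
human closes 1.6000·0.2200 = 0.3520 m
C+Z_d+Z_r = 0.0200+0.0400+0.1000 = 0.1600 m
S_min ≈ 0.0120+0.0050+0.3520+0.1600  ⇒  S_min = 529/1000 m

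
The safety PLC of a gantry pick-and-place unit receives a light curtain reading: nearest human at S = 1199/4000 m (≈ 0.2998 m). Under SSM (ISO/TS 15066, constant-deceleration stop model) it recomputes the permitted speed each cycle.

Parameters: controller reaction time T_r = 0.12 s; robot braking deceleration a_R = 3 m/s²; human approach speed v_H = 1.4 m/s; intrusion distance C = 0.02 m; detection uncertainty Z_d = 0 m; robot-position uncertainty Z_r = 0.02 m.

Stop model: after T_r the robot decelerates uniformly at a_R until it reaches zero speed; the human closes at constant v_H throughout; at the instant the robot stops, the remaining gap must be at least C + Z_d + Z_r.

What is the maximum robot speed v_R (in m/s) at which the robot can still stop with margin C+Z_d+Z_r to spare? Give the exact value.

collect terms ⇒ (1/6)·v_R² + (44/75)·v_R + (-367/4000) = 0
  disc = (44/75)² − 4·(1/6)·(-367/4000) = 36481/90000 ; √disc = 191/300
  v_R = (−(44/75) + 191/300) / (2·(1/6)) = 3/20 m/s
check:
braking lasts T_s = (3/20)/3 = 0.0500 s
robot in T_r: 0.1500·0.1200 = 0.0180 m
braking distance = 0.1500²/(2·3.0000) = 0.0037 m
human closes 1.4000·0.1700 = 0.2380 m
C+Z_d+Z_r = 0.0200+0.0000+0.0200 = 0.0400 m
sum ≈ 0.0180+0.0037+0.2380+0.0400 ≈ 0.2998 m = S ✓

v_R_max = 3/20 m/s = 0.1500 m/s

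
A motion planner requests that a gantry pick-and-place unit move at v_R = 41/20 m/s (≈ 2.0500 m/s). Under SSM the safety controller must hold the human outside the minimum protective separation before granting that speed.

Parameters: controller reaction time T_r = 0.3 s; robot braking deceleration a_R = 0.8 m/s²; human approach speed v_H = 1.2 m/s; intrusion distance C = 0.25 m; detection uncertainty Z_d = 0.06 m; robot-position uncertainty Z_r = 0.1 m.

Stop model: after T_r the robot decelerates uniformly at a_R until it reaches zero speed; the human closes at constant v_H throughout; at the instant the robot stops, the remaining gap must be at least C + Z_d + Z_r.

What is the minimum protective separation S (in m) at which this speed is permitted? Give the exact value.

S_min = 22677/3200 m = 7.0866 m

T_s = v_R/a_R = (41/20)/(4/5) = 2.5625 s
robot in T_r: 2.0500·0.3000 = 0.6150 m
robot covers 2.0500·2.5625 − ½·0.8000·2.5625² = 2.6266 m while stopping
human over T_r+T_s: 1.2000·(0.3000+2.5625) = 3.4350 m
C+Z_d+Z_r = 0.2500+0.0600+0.1000 = 0.4100 m
S_min ≈ 0.6150+2.6266+3.4350+0.4100  ⇒  S_min = 22677/3200 m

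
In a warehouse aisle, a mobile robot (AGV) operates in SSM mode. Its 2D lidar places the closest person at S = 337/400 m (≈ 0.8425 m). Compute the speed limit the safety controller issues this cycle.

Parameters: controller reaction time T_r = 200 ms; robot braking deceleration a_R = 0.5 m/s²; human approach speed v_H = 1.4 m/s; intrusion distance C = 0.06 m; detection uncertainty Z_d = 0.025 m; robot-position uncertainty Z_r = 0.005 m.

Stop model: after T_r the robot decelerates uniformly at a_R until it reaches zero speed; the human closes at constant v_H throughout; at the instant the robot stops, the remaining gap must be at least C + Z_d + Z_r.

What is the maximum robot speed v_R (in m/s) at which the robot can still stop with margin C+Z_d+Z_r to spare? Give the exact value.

at the boundary: (1)·v² + (3)·v + (-189/400) = 0
  disc = (3)² − 4·(1)·(-189/400) = 1089/100 ; √disc = 33/10
  v_R = (−(3) + 33/10) / (2·(1)) = 3/20 m/s
check:
stop time T_s = (3/20)/(1/2) = 0.3000 s
reaction-phase robot travel = 0.1500·0.2000 = 0.0300 m
robot under decel: 0.1500²/(2·0.5000) = 0.0225 m
human closes 1.4000·0.5000 = 0.7000 m
C+Z_d+Z_r = 0.0600+0.0250+0.0050 = 0.0900 m
sum ≈ 0.0300+0.0225+0.7000+0.0900 ≈ 0.8425 m = S ✓

v_R_max = 3/20 m/s = 0.1500 m/s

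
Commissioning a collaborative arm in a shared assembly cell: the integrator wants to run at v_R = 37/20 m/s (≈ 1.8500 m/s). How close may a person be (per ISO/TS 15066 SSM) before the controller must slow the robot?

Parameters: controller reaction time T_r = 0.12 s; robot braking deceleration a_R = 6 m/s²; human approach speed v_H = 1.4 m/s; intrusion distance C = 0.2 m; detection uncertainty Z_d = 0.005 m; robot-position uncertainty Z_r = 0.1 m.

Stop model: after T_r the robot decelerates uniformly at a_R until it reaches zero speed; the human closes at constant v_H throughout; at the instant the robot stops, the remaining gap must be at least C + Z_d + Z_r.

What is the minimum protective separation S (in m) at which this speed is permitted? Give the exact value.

stop time T_s = (37/20)/6 = 0.3083 s
reaction-phase robot travel = 1.8500·0.1200 = 0.2220 m
robot covers 1.8500·0.3083 − ½·6.0000·0.3083² = 0.2852 m while stopping
human closes 1.4000·0.4283 = 0.5997 m
C+Z_d+Z_r = 0.2000+0.0050+0.1000 = 0.3050 m
S_min ≈ 0.2220+0.2852+0.5997+0.3050  ⇒  S_min = 2259/1600 m

S_min = 2259/1600 m = 1.4119 m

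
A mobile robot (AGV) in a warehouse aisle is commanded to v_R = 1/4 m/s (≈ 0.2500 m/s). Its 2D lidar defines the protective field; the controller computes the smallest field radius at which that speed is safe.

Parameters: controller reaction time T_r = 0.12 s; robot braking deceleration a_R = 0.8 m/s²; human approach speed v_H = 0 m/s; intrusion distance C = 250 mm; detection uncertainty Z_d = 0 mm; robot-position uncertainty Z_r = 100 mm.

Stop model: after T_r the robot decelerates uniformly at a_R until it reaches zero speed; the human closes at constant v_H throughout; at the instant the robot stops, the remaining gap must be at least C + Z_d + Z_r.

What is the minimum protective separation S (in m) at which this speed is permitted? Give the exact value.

S_min = 1341/3200 m = 0.4191 m

stop time T_s = (1/4)/(4/5) = 0.3125 s
reaction-phase robot travel = 0.2500·0.1200 = 0.0300 m
robot covers 0.2500·0.3125 − ½·0.8000·0.3125² = 0.0391 m while stopping
human closes 0.0000·0.4325 = 0.0000 m
residual clearance needed = 0.2500+0.0000+0.1000 = 0.3500 m
S_min ≈ 0.0300+0.0391+0.0000+0.3500  ⇒  S_min = 1341/3200 m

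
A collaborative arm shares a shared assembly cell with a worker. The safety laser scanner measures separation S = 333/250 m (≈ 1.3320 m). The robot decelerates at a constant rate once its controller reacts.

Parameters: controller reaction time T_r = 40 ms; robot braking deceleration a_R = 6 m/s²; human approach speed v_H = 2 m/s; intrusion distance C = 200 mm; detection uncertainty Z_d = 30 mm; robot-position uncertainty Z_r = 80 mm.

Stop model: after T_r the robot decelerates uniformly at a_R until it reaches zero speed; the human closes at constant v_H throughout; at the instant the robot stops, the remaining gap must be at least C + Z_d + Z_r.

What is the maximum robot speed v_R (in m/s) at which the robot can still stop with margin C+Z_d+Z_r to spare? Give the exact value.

v_R_max = 9/5 m/s = 1.8000 m/s

collect terms ⇒ (1/12)·v_R² + (28/75)·v_R + (-471/500) = 0
  disc = (28/75)² − 4·(1/12)·(-471/500) = 10201/22500 ; √disc = 101/150
  v_R = (−(28/75) + 101/150) / (2·(1/12)) = 9/5 m/s
check:
stop time T_s = (9/5)/6 = 0.3000 s
robot covers v_R·T_r = 1.8000·0.0400 = 0.0720 m before braking
robot under decel: 1.8000²/(2·6.0000) = 0.2700 m
person approaches 2.0000·(0.0400+0.3000) = 0.6800 m
margins: 0.2000+0.0300+0.0800 = 0.3100 m
sum ≈ 0.0720+0.2700+0.6800+0.3100 ≈ 1.3320 m = S ✓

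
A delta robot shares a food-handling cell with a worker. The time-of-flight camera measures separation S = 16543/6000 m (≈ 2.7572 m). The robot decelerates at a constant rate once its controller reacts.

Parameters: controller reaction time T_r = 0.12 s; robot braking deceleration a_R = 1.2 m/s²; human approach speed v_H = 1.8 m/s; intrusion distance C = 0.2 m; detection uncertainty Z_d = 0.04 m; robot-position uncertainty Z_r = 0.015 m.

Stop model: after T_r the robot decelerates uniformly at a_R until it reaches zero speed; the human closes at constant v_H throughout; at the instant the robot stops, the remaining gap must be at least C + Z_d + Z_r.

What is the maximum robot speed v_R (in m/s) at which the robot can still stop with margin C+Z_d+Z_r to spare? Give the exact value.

collect terms ⇒ (5/12)·v_R² + (81/50)·v_R + (-13717/6000) = 0
  disc = (81/50)² − 4·(5/12)·(-13717/6000) = 579121/90000 ; √disc = 761/300
  v_R = (−(81/50) + 761/300) / (2·(5/12)) = 11/10 m/s
check:
T_s = v_R/a_R = (11/10)/(6/5) = 0.9167 s
reaction-phase robot travel = 1.1000·0.1200 = 0.1320 m
robot covers 1.1000·0.9167 − ½·1.2000·0.9167² = 0.5042 m while stopping
human over T_r+T_s: 1.8000·(0.1200+0.9167) = 1.8660 m
residual clearance needed = 0.2000+0.0400+0.0150 = 0.2550 m
sum ≈ 0.1320+0.5042+1.8660+0.2550 ≈ 2.7572 m = S ✓

v_R_max = 11/10 m/s = 1.1000 m/s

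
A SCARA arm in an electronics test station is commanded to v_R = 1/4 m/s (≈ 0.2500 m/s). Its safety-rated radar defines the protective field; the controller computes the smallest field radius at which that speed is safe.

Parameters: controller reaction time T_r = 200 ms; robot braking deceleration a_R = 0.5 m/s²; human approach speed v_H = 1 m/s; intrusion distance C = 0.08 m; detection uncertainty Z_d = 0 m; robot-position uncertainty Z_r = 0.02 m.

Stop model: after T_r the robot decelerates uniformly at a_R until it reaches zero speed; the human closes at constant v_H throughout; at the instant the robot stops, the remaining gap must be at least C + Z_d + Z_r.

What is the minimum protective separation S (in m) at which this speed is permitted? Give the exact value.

braking lasts T_s = (1/4)/(1/2) = 0.5000 s
reaction-phase robot travel = 0.2500·0.2000 = 0.0500 m
robot under decel: 0.2500²/(2·0.5000) = 0.0625 m
human over T_r+T_s: 1.0000·(0.2000+0.5000) = 0.7000 m
residual clearance needed = 0.0800+0.0000+0.0200 = 0.1000 m
S_min ≈ 0.0500+0.0625+0.7000+0.1000  ⇒  S_min = 73/80 m

S_min = 73/80 m = 0.9125 m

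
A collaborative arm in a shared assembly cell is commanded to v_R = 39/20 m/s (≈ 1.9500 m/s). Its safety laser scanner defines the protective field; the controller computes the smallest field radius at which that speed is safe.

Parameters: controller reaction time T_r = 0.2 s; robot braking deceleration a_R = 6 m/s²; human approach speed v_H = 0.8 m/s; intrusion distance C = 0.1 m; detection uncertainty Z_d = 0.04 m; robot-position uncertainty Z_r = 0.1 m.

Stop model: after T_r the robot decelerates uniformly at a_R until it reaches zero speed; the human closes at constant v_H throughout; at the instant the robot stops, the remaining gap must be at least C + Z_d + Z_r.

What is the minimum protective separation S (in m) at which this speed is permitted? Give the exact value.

braking lasts T_s = (39/20)/6 = 0.3250 s
reaction-phase robot travel = 1.9500·0.2000 = 0.3900 m
robot under decel: 1.9500²/(2·6.0000) = 0.3169 m
person approaches 0.8000·(0.2000+0.3250) = 0.4200 m
residual clearance needed = 0.1000+0.0400+0.1000 = 0.2400 m
S_min ≈ 0.3900+0.3169+0.4200+0.2400  ⇒  S_min = 2187/1600 m

S_min = 2187/1600 m = 1.3669 m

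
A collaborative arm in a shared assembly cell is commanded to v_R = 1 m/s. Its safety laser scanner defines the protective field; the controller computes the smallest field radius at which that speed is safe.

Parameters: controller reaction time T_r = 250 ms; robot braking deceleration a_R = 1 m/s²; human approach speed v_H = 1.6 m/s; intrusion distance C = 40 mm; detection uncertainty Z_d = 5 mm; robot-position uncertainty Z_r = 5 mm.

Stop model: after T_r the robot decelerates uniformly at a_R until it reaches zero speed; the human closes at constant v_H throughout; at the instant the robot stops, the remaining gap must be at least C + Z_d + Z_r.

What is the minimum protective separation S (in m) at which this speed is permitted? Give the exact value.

S_min = 14/5 m = 2.8000 m

T_s = v_R/a_R = 1/1 = 1.0000 s
robot covers v_R·T_r = 1.0000·0.2500 = 0.2500 m before braking
robot under decel: 1.0000²/(2·1.0000) = 0.5000 m
human over T_r+T_s: 1.6000·(0.2500+1.0000) = 2.0000 m
residual clearance needed = 0.0400+0.0050+0.0050 = 0.0500 m
S_min ≈ 0.2500+0.5000+2.0000+0.0500  ⇒  S_min = 14/5 m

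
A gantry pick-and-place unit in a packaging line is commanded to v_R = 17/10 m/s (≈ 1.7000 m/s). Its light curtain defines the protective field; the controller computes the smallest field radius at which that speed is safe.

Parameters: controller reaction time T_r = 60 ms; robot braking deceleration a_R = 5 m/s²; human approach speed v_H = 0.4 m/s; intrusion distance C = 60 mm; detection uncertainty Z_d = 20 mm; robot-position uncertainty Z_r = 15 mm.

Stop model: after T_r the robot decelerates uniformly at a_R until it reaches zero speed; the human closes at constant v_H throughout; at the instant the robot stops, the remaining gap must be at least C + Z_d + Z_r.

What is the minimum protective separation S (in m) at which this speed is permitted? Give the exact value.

stop time T_s = (17/10)/5 = 0.3400 s
robot covers v_R·T_r = 1.7000·0.0600 = 0.1020 m before braking
robot under decel: 1.7000²/(2·5.0000) = 0.2890 m
person approaches 0.4000·(0.0600+0.3400) = 0.1600 m
C+Z_d+Z_r = 0.0600+0.0200+0.0150 = 0.0950 m
S_min ≈ 0.1020+0.2890+0.1600+0.0950  ⇒  S_min = 323/500 m

S_min = 323/500 m = 0.6460 m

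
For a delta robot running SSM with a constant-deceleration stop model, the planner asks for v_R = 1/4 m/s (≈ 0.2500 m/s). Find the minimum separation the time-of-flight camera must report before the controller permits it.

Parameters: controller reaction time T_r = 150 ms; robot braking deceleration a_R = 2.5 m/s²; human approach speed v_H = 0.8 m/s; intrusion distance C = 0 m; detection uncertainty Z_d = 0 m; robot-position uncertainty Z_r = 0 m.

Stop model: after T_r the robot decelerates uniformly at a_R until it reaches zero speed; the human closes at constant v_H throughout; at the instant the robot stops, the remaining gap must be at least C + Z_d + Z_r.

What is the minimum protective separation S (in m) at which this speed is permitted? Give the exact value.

braking lasts T_s = (1/4)/(5/2) = 0.1000 s
robot in T_r: 0.2500·0.1500 = 0.0375 m
robot covers 0.2500·0.1000 − ½·2.5000·0.1000² = 0.0125 m while stopping
person approaches 0.8000·(0.1500+0.1000) = 0.2000 m
residual clearance needed = 0.0000+0.0000+0.0000 = 0.0000 m
S_min ≈ 0.0375+0.0125+0.2000+0.0000  ⇒  S_min = 1/4 m

S_min = 1/4 m = 0.2500 m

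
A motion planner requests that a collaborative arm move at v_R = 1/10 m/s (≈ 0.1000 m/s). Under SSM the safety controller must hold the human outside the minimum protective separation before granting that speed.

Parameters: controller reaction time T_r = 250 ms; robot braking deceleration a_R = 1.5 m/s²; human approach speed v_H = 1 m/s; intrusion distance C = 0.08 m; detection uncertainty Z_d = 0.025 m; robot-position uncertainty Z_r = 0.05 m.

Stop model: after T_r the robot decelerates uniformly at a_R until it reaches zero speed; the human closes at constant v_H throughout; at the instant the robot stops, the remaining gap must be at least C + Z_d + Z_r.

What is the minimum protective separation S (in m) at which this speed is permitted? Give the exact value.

S_min = 1/2 m = 0.5000 m

braking lasts T_s = (1/10)/(3/2) = 0.0667 s
robot covers v_R·T_r = 0.1000·0.2500 = 0.0250 m before braking
robot under decel: 0.1000²/(2·1.5000) = 0.0033 m
human over T_r+T_s: 1.0000·(0.2500+0.0667) = 0.3167 m
residual clearance needed = 0.0800+0.0250+0.0500 = 0.1550 m
S_min ≈ 0.0250+0.0033+0.3167+0.1550  ⇒  S_min = 1/2 m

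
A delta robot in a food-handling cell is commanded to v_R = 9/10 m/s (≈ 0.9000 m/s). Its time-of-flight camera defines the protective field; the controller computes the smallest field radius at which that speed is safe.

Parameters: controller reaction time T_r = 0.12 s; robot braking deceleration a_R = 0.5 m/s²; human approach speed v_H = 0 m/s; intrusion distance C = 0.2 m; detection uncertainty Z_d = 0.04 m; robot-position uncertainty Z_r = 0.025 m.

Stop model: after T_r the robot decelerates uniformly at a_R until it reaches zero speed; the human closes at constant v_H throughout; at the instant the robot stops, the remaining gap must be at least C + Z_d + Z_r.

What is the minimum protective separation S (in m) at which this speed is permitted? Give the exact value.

stop time T_s = (9/10)/(1/2) = 1.8000 s
reaction-phase robot travel = 0.9000·0.1200 = 0.1080 m
braking distance = 0.9000²/(2·0.5000) = 0.8100 m
human closes 0.0000·1.9200 = 0.0000 m
margins: 0.2000+0.0400+0.0250 = 0.2650 m
S_min ≈ 0.1080+0.8100+0.0000+0.2650  ⇒  S_min = 1183/1000 m

S_min = 1183/1000 m = 1.1830 m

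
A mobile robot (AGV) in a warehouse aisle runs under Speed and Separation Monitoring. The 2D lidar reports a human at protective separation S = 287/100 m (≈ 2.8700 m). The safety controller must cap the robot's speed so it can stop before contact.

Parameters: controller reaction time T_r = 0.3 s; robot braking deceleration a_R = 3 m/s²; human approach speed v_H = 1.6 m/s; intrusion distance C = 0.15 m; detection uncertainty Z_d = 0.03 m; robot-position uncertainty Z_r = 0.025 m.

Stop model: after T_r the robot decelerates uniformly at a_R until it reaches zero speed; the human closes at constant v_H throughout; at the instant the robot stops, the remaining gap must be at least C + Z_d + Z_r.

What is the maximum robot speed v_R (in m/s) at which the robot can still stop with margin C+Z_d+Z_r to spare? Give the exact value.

v_R_max = 19/10 m/s = 1.9000 m/s

collect terms ⇒ (1/6)·v_R² + (5/6)·v_R + (-437/200) = 0
  disc = (5/6)² − 4·(1/6)·(-437/200) = 484/225 ; √disc = 22/15
  v_R = (−(5/6) + 22/15) / (2·(1/6)) = 19/10 m/s
check:
stop time T_s = (19/10)/3 = 0.6333 s
reaction-phase robot travel = 1.9000·0.3000 = 0.5700 m
robot under decel: 1.9000²/(2·3.0000) = 0.6017 m
human closes 1.6000·0.9333 = 1.4933 m
margins: 0.1500+0.0300+0.0250 = 0.2050 m
sum ≈ 0.5700+0.6017+1.4933+0.2050 ≈ 2.8700 m = S ✓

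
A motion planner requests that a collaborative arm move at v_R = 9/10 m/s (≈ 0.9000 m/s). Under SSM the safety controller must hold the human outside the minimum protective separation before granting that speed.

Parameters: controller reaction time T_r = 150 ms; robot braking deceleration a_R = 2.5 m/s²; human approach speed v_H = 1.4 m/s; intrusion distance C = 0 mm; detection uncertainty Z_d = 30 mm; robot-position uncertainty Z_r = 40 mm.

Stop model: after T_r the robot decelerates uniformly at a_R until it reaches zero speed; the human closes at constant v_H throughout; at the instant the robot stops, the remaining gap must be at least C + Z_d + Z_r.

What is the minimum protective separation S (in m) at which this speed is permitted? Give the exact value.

stop time T_s = (9/10)/(5/2) = 0.3600 s
reaction-phase robot travel = 0.9000·0.1500 = 0.1350 m
robot covers 0.9000·0.3600 − ½·2.5000·0.3600² = 0.1620 m while stopping
human over T_r+T_s: 1.4000·(0.1500+0.3600) = 0.7140 m
C+Z_d+Z_r = 0.0000+0.0300+0.0400 = 0.0700 m
S_min ≈ 0.1350+0.1620+0.7140+0.0700  ⇒  S_min = 1081/1000 m

S_min = 1081/1000 m = 1.0810 m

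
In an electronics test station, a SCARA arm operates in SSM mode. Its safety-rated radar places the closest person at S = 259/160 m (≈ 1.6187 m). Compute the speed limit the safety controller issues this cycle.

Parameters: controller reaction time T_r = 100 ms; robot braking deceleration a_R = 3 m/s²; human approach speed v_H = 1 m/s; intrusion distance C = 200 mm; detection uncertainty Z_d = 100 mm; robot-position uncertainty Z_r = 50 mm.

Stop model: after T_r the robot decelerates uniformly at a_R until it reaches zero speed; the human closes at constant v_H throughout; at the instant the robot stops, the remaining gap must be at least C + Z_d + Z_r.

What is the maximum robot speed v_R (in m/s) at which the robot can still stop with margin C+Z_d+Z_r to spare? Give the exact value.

quadratic (1/6)·v² + (13/30)·v + (-187/160) = 0
  disc = (13/30)² − 4·(1/6)·(-187/160) = 3481/3600 ; √disc = 59/60
  v_R = (−(13/30) + 59/60) / (2·(1/6)) = 33/20 m/s
check:
stop time T_s = (33/20)/3 = 0.5500 s
robot in T_r: 1.6500·0.1000 = 0.1650 m
braking distance = 1.6500²/(2·3.0000) = 0.4537 m
human closes 1.0000·0.6500 = 0.6500 m
margins: 0.2000+0.1000+0.0500 = 0.3500 m
sum ≈ 0.1650+0.4537+0.6500+0.3500 ≈ 1.6187 m = S ✓

v_R_max = 33/20 m/s = 1.6500 m/s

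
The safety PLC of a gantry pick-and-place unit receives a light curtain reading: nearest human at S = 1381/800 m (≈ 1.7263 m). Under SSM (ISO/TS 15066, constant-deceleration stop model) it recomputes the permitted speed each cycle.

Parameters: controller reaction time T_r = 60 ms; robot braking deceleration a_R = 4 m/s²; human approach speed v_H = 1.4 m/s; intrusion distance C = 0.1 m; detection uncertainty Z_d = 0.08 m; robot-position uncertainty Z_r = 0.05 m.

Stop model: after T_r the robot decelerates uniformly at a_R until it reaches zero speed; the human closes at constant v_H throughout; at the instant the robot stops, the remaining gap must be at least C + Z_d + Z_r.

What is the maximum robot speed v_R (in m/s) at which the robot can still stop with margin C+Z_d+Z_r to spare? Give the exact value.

v_R_max = 21/10 m/s = 2.1000 m/s

at the boundary: (1/8)·v² + (41/100)·v + (-5649/4000) = 0
  disc = (41/100)² − 4·(1/8)·(-5649/4000) = 34969/40000 ; √disc = 187/200
  v_R = (−(41/100) + 187/200) / (2·(1/8)) = 21/10 m/s
check:
T_s = v_R/a_R = (21/10)/4 = 0.5250 s
reaction-phase robot travel = 2.1000·0.0600 = 0.1260 m
braking distance = 2.1000²/(2·4.0000) = 0.5513 m
human closes 1.4000·0.5850 = 0.8190 m
residual clearance needed = 0.1000+0.0800+0.0500 = 0.2300 m
sum ≈ 0.1260+0.5513+0.8190+0.2300 ≈ 1.7263 m = S ✓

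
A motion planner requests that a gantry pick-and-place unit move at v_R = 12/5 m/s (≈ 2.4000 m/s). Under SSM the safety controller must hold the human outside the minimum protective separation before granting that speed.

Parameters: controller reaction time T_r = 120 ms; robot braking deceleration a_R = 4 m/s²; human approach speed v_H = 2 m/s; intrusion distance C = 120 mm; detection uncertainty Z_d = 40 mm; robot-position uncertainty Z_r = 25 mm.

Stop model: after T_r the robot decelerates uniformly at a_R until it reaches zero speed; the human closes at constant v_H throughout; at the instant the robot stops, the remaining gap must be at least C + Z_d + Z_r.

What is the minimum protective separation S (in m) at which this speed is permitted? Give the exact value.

braking lasts T_s = (12/5)/4 = 0.6000 s
reaction-phase robot travel = 2.4000·0.1200 = 0.2880 m
robot covers 2.4000·0.6000 − ½·4.0000·0.6000² = 0.7200 m while stopping
person approaches 2.0000·(0.1200+0.6000) = 1.4400 m
margins: 0.1200+0.0400+0.0250 = 0.1850 m
S_min ≈ 0.2880+0.7200+1.4400+0.1850  ⇒  S_min = 2633/1000 m

S_min = 2633/1000 m = 2.6330 m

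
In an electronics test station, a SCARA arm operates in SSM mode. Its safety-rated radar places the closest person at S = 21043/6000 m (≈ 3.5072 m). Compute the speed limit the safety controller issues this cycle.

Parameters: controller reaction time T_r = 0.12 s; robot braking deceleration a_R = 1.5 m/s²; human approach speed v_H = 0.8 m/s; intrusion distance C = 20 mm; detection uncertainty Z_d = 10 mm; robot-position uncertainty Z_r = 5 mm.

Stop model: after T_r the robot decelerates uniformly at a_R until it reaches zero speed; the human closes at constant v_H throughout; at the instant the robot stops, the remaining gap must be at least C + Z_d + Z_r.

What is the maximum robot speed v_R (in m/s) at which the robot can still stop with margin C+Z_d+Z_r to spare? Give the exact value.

v_R_max = 47/20 m/s = 2.3500 m/s

quadratic (1/3)·v² + (49/75)·v + (-20257/6000) = 0
  disc = (49/75)² − 4·(1/3)·(-20257/6000) = 12321/2500 ; √disc = 111/50
  v_R = (−(49/75) + 111/50) / (2·(1/3)) = 47/20 m/s
check:
braking lasts T_s = (47/20)/(3/2) = 1.5667 s
reaction-phase robot travel = 2.3500·0.1200 = 0.2820 m
robot under decel: 2.3500²/(2·1.5000) = 1.8408 m
person approaches 0.8000·(0.1200+1.5667) = 1.3493 m
C+Z_d+Z_r = 0.0200+0.0100+0.0050 = 0.0350 m
sum ≈ 0.2820+1.8408+1.3493+0.0350 ≈ 3.5072 m = S ✓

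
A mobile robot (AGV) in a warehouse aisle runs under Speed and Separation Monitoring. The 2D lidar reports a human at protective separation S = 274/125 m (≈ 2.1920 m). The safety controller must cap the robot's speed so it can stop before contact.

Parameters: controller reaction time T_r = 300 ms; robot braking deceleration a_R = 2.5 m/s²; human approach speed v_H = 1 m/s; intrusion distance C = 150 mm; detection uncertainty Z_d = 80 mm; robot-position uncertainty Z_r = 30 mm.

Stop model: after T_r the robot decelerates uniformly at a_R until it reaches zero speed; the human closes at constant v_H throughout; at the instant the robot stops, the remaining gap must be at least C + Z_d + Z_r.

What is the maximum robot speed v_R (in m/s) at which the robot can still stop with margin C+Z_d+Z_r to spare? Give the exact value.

collect terms ⇒ (1/5)·v_R² + (7/10)·v_R + (-204/125) = 0
  disc = (7/10)² − 4·(1/5)·(-204/125) = 4489/2500 ; √disc = 67/50
  v_R = (−(7/10) + 67/50) / (2·(1/5)) = 8/5 m/s
check:
stop time T_s = (8/5)/(5/2) = 0.6400 s
reaction-phase robot travel = 1.6000·0.3000 = 0.4800 m
braking distance = 1.6000²/(2·2.5000) = 0.5120 m
human closes 1.0000·0.9400 = 0.9400 m
C+Z_d+Z_r = 0.1500+0.0800+0.0300 = 0.2600 m
sum ≈ 0.4800+0.5120+0.9400+0.2600 ≈ 2.1920 m = S ✓

v_R_max = 8/5 m/s = 1.6000 m/s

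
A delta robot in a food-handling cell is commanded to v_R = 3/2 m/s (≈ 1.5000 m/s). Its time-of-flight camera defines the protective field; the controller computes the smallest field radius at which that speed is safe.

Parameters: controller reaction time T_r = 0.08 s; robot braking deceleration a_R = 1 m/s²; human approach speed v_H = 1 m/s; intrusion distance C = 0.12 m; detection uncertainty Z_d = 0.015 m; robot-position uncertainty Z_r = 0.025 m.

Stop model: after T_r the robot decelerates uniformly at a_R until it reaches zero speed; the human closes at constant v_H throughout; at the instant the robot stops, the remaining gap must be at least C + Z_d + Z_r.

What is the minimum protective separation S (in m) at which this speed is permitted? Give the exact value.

stop time T_s = (3/2)/1 = 1.5000 s
robot covers v_R·T_r = 1.5000·0.0800 = 0.1200 m before braking
robot under decel: 1.5000²/(2·1.0000) = 1.1250 m
human closes 1.0000·1.5800 = 1.5800 m
residual clearance needed = 0.1200+0.0150+0.0250 = 0.1600 m
S_min ≈ 0.1200+1.1250+1.5800+0.1600  ⇒  S_min = 597/200 m

S_min = 597/200 m = 2.9850 m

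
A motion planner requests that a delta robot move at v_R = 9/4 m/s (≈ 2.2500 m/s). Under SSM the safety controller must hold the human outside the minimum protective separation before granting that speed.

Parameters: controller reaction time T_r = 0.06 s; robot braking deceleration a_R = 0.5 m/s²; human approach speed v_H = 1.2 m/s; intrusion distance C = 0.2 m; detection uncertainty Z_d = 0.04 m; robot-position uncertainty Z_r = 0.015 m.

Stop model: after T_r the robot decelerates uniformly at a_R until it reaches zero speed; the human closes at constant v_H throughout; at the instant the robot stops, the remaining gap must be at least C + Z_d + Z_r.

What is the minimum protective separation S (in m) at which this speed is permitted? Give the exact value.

stop time T_s = (9/4)/(1/2) = 4.5000 s
reaction-phase robot travel = 2.2500·0.0600 = 0.1350 m
braking distance = 2.2500²/(2·0.5000) = 5.0625 m
human closes 1.2000·4.5600 = 5.4720 m
C+Z_d+Z_r = 0.2000+0.0400+0.0150 = 0.2550 m
S_min ≈ 0.1350+5.0625+5.4720+0.2550  ⇒  S_min = 21849/2000 m

S_min = 21849/2000 m = 10.9245 m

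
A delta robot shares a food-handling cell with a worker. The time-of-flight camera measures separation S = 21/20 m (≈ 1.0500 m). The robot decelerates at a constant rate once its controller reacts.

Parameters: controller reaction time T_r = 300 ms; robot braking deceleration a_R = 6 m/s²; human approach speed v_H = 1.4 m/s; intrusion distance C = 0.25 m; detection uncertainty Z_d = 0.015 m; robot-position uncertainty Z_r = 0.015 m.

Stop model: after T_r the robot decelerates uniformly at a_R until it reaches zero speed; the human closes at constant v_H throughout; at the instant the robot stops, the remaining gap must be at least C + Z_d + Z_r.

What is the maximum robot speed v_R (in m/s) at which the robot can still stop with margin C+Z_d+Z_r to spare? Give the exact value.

v_R_max = 3/5 m/s = 0.6000 m/s

at the boundary: (1/12)·v² + (8/15)·v + (-7/20) = 0
  disc = (8/15)² − 4·(1/12)·(-7/20) = 361/900 ; √disc = 19/30
  v_R = (−(8/15) + 19/30) / (2·(1/12)) = 3/5 m/s
check:
T_s = v_R/a_R = (3/5)/6 = 0.1000 s
robot covers v_R·T_r = 0.6000·0.3000 = 0.1800 m before braking
robot under decel: 0.6000²/(2·6.0000) = 0.0300 m
human closes 1.4000·0.4000 = 0.5600 m
C+Z_d+Z_r = 0.2500+0.0150+0.0150 = 0.2800 m
sum ≈ 0.1800+0.0300+0.5600+0.2800 ≈ 1.0500 m = S ✓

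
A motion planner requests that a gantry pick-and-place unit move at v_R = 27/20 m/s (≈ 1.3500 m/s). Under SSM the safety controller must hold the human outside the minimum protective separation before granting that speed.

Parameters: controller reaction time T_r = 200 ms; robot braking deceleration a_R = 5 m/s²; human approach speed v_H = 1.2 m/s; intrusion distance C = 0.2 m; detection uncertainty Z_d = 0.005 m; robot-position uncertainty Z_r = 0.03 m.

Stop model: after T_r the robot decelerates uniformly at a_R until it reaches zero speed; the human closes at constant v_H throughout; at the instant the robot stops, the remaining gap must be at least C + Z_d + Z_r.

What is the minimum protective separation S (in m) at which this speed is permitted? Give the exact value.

S_min = 1001/800 m = 1.2512 m

braking lasts T_s = (27/20)/5 = 0.2700 s
robot in T_r: 1.3500·0.2000 = 0.2700 m
braking distance = 1.3500²/(2·5.0000) = 0.1822 m
human closes 1.2000·0.4700 = 0.5640 m
margins: 0.2000+0.0050+0.0300 = 0.2350 m
S_min ≈ 0.2700+0.1822+0.5640+0.2350  ⇒  S_min = 1001/800 m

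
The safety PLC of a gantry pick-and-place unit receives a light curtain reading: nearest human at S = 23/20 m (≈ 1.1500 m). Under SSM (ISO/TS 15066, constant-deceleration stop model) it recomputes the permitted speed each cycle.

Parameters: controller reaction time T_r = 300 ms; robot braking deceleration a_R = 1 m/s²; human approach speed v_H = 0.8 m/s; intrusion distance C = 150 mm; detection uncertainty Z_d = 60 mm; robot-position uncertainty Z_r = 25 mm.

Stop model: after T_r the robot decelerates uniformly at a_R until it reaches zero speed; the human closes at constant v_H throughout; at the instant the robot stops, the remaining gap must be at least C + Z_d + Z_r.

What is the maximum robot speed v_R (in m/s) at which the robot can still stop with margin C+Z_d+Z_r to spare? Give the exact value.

quadratic (1/2)·v² + (11/10)·v + (-27/40) = 0
  disc = (11/10)² − 4·(1/2)·(-27/40) = 64/25 ; √disc = 8/5
  v_R = (−(11/10) + 8/5) / (2·(1/2)) = 1/2 m/s
check:
braking lasts T_s = (1/2)/1 = 0.5000 s
robot covers v_R·T_r = 0.5000·0.3000 = 0.1500 m before braking
robot under decel: 0.5000²/(2·1.0000) = 0.1250 m
human closes 0.8000·0.8000 = 0.6400 m
margins: 0.1500+0.0600+0.0250 = 0.2350 m
sum ≈ 0.1500+0.1250+0.6400+0.2350 ≈ 1.1500 m = S ✓

v_R_max = 1/2 m/s = 0.5000 m/s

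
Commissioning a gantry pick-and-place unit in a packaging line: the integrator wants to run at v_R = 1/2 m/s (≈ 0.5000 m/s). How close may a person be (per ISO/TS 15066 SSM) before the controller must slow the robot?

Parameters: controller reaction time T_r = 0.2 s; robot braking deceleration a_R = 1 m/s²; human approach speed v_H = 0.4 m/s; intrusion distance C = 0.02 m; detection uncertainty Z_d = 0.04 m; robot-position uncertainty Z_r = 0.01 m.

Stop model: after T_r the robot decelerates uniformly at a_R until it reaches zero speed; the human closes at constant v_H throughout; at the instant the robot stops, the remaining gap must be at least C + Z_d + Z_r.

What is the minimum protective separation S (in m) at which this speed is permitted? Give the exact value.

S_min = 23/40 m = 0.5750 m

braking lasts T_s = (1/2)/1 = 0.5000 s
robot in T_r: 0.5000·0.2000 = 0.1000 m
robot under decel: 0.5000²/(2·1.0000) = 0.1250 m
human over T_r+T_s: 0.4000·(0.2000+0.5000) = 0.2800 m
margins: 0.0200+0.0400+0.0100 = 0.0700 m
S_min ≈ 0.1000+0.1250+0.2800+0.0700  ⇒  S_min = 23/40 m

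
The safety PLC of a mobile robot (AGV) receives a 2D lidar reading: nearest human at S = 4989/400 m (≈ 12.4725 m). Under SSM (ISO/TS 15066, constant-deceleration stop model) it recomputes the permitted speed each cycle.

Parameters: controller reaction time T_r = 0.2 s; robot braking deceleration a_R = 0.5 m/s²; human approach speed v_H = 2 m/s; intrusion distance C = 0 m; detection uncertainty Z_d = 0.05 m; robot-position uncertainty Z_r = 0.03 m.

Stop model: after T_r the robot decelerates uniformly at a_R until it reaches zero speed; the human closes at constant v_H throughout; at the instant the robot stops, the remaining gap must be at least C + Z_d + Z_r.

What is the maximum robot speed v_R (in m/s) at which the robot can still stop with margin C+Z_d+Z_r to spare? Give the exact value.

at the boundary: (1)·v² + (21/5)·v + (-4797/400) = 0
  disc = (21/5)² − 4·(1)·(-4797/400) = 6561/100 ; √disc = 81/10
  v_R = (−(21/5) + 81/10) / (2·(1)) = 39/20 m/s
check:
braking lasts T_s = (39/20)/(1/2) = 3.9000 s
robot in T_r: 1.9500·0.2000 = 0.3900 m
robot under decel: 1.9500²/(2·0.5000) = 3.8025 m
human closes 2.0000·4.1000 = 8.2000 m
margins: 0.0000+0.0500+0.0300 = 0.0800 m
sum ≈ 0.3900+3.8025+8.2000+0.0800 ≈ 12.4725 m = S ✓

v_R_max = 39/20 m/s = 1.9500 m/s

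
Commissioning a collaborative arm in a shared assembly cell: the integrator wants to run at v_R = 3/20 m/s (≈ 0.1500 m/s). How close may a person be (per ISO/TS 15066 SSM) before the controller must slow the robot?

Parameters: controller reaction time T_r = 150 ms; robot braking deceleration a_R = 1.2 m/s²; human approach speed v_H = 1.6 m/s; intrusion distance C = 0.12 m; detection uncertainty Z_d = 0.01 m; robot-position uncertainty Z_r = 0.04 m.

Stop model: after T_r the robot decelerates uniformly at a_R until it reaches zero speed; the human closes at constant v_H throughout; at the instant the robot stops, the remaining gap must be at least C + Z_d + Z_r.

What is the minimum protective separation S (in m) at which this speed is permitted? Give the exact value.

S_min = 1027/1600 m = 0.6419 m

T_s = v_R/a_R = (3/20)/(6/5) = 0.1250 s
robot in T_r: 0.1500·0.1500 = 0.0225 m
robot covers 0.1500·0.1250 − ½·1.2000·0.1250² = 0.0094 m while stopping
human over T_r+T_s: 1.6000·(0.1500+0.1250) = 0.4400 m
C+Z_d+Z_r = 0.1200+0.0100+0.0400 = 0.1700 m
S_min ≈ 0.0225+0.0094+0.4400+0.1700  ⇒  S_min = 1027/1600 m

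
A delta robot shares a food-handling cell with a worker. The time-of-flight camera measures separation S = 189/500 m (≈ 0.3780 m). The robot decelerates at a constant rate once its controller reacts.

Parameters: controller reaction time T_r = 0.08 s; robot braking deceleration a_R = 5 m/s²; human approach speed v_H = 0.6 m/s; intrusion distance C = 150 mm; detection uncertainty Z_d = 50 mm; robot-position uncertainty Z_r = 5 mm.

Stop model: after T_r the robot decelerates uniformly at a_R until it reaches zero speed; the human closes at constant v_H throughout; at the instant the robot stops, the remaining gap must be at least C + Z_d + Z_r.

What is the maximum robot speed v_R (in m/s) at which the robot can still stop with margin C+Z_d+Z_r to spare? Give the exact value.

collect terms ⇒ (1/10)·v_R² + (1/5)·v_R + (-1/8) = 0
  disc = (1/5)² − 4·(1/10)·(-1/8) = 9/100 ; √disc = 3/10
  v_R = (−(1/5) + 3/10) / (2·(1/10)) = 1/2 m/s
check:
braking lasts T_s = (1/2)/5 = 0.1000 s
robot covers v_R·T_r = 0.5000·0.0800 = 0.0400 m before braking
robot under decel: 0.5000²/(2·5.0000) = 0.0250 m
person approaches 0.6000·(0.0800+0.1000) = 0.1080 m
C+Z_d+Z_r = 0.1500+0.0500+0.0050 = 0.2050 m
sum ≈ 0.0400+0.0250+0.1080+0.2050 ≈ 0.3780 m = S ✓

v_R_max = 1/2 m/s = 0.5000 m/s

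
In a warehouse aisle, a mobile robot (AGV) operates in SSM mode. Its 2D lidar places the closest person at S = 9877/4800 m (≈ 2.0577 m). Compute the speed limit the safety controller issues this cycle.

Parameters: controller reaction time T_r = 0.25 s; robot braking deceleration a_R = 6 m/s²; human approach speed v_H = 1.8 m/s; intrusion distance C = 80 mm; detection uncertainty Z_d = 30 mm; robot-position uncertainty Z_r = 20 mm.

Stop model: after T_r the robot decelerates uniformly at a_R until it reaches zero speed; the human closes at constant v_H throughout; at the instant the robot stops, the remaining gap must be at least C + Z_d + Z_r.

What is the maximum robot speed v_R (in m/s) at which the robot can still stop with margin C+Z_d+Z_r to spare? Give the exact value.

v_R_max = 41/20 m/s = 2.0500 m/s

at the boundary: (1/12)·v² + (11/20)·v + (-7093/4800) = 0
  disc = (11/20)² − 4·(1/12)·(-7093/4800) = 11449/14400 ; √disc = 107/120
  v_R = (−(11/20) + 107/120) / (2·(1/12)) = 41/20 m/s
check:
T_s = v_R/a_R = (41/20)/6 = 0.3417 s
reaction-phase robot travel = 2.0500·0.2500 = 0.5125 m
robot under decel: 2.0500²/(2·6.0000) = 0.3502 m
human over T_r+T_s: 1.8000·(0.2500+0.3417) = 1.0650 m
C+Z_d+Z_r = 0.0800+0.0300+0.0200 = 0.1300 m
sum ≈ 0.5125+0.3502+1.0650+0.1300 ≈ 2.0577 m = S ✓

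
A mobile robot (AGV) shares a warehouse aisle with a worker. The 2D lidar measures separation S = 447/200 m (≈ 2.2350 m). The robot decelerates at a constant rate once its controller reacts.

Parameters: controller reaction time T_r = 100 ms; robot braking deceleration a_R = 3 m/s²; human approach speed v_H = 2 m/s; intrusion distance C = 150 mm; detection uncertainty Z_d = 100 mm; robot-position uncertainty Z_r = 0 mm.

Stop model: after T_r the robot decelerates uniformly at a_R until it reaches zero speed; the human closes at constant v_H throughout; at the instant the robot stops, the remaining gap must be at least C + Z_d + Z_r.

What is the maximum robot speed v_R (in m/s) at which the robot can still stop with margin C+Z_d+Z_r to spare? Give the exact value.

v_R_max = 17/10 m/s = 1.7000 m/s

quadratic (1/6)·v² + (23/30)·v + (-357/200) = 0
  disc = (23/30)² − 4·(1/6)·(-357/200) = 16/9 ; √disc = 4/3
  v_R = (−(23/30) + 4/3) / (2·(1/6)) = 17/10 m/s
check:
stop time T_s = (17/10)/3 = 0.5667 s
reaction-phase robot travel = 1.7000·0.1000 = 0.1700 m
robot under decel: 1.7000²/(2·3.0000) = 0.4817 m
human over T_r+T_s: 2.0000·(0.1000+0.5667) = 1.3333 m
C+Z_d+Z_r = 0.1500+0.1000+0.0000 = 0.2500 m
sum ≈ 0.1700+0.4817+1.3333+0.2500 ≈ 2.2350 m = S ✓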